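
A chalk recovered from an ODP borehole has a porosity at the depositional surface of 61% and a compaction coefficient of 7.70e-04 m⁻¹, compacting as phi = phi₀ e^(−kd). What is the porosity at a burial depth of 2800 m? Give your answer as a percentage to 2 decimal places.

7.06%

Working in km (1 km = 1000 m; k in km⁻¹ = k in m⁻¹ × 1000):
phi = phi₀·exp(−k·d) = 0.61 × exp(−0.77 × 2.8) = 0.61 × exp(−2.156)
  = 0.61 × 0.1158 = 0.0706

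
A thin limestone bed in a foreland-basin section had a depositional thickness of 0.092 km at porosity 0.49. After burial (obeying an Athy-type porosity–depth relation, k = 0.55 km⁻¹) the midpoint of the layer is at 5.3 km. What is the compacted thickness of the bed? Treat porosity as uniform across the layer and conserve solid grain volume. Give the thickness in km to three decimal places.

0.048 km

Porosity at 5.3 km: phi = 0.49·exp(−0.55×5.3) = 0.0266
Solid-volume conservation: h(1−phi) = h₀(1−phi₀) ⇒ h = h₀·(1−phi₀)/(1−phi)
h = 0.092 × (1 − 0.49)/(1 − 0.0266) = 0.092 × 0.5239 = 0.0482 km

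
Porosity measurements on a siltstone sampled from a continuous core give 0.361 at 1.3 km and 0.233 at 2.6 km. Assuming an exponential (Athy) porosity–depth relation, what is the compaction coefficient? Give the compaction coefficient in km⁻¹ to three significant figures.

0.337 km⁻¹

Athy: φ(Z) = φ₀ e^(−kZ) ⇒ φ₁/φ₂ = e^{k(Z₂−Z₁)} ⇒ k = ln(φ₁/φ₂)/(Z₂−Z₁)
k = ln(0.361/0.233) / (2.6 − 1.3) = ln(1.549) / 1.3 = 0.4378 / 1.3 = 0.3368 km⁻¹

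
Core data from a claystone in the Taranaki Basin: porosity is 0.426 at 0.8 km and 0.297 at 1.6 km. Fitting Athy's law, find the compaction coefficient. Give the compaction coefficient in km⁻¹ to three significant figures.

Athy: n(z) = n₀ e^(−cz) ⇒ n₁/n₂ = e^{c(z₂−z₁)} ⇒ c = ln(n₁/n₂)/(z₂−z₁)
c = ln(0.426/0.297) / (1.6 − 0.8) = ln(1.434) / 0.8 = 0.3607 / 0.8 = 0.4509 km⁻¹

0.451 km⁻¹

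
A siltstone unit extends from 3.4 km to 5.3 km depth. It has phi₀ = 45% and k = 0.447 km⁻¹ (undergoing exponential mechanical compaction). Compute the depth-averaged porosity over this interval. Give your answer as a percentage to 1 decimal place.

6.6%

⟨phi⟩ = (1/(Z₂−Z₁)) ∫ phi₀ e^(−kZ) dZ = phi₀·(e^(−k·Z₁) − e^(−k·Z₂)) / (k·(Z₂−Z₁))
e^(−0.447×3.4) = 0.2188; e^(−0.447×5.3) = 0.0936
⟨phi⟩ = 0.45 × (0.2188 − 0.0936) / (0.447 × 1.9) = 0.45 × 0.1474 = 0.0663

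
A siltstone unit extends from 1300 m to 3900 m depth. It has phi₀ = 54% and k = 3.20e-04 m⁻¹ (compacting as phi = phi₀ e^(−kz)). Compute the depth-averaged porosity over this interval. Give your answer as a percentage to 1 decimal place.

Working in km (1 km = 1000 m; k in km⁻¹ = k in m⁻¹ × 1000):
⟨phi⟩ = (1/(z₂−z₁)) ∫ phi₀ e^(−kz) dz = phi₀·(e^(−k·z₁) − e^(−k·z₂)) / (k·(z₂−z₁))
e^(−0.32×1.3) = 0.6597; e^(−0.32×3.9) = 0.2871
⟨phi⟩ = 0.54 × (0.6597 − 0.2871) / (0.32 × 2.6) = 0.54 × 0.4478 = 0.2418

24.2%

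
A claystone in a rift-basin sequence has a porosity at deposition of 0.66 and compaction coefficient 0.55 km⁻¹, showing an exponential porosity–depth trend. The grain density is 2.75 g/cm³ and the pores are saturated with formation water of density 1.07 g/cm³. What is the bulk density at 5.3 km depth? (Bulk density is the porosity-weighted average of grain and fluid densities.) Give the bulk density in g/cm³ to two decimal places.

Porosity at depth: n = 0.66·exp(−0.55×5.3) = 0.66×0.0542 = 0.0358
Bulk density: ρ_b = (1−n)ρ_g + n·ρ_f = 0.9642×2.75 + 0.0358×1.07
       = 2.652 + 0.038 = 2.690 g/cm³

2.69 g/cm³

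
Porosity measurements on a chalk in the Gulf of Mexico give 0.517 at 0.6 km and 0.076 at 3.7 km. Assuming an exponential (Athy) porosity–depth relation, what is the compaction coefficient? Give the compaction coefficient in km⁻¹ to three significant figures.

0.618 km⁻¹

Athy: phi(d) = phi₀ e^(−βd) ⇒ phi₁/phi₂ = e^{β(d₂−d₁)} ⇒ β = ln(phi₁/phi₂)/(d₂−d₁)
β = ln(0.517/0.076) / (3.7 − 0.6) = ln(6.803) / 3.1 = 1.9173 / 3.1 = 0.6185 km⁻¹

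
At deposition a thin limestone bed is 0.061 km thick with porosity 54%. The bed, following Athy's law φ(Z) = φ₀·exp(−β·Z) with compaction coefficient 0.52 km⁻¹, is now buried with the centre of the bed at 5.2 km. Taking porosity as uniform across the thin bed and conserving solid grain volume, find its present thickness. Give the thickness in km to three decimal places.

Porosity at 5.2 km: φ = 0.54·exp(−0.52×5.2) = 0.0361
Solid-volume conservation: h(1−φ) = h₀(1−φ₀) ⇒ h = h₀·(1−φ₀)/(1−φ)
h = 0.061 × (1 − 0.54)/(1 − 0.0361) = 0.061 × 0.4773 = 0.0291 km

0.029 km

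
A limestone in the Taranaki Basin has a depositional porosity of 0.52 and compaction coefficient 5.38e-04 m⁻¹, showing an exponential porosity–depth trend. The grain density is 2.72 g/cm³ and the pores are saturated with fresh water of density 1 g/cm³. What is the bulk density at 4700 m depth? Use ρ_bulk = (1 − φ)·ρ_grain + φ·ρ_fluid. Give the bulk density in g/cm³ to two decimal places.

Working in km (1 km = 1000 m; c in km⁻¹ = c in m⁻¹ × 1000):
Porosity at depth: φ = 0.52·exp(−0.538×4.7) = 0.52×0.0798 = 0.0415
Bulk density: ρ_b = (1−φ)ρ_g + φ·ρ_f = 0.9585×2.72 + 0.0415×1
       = 2.607 + 0.041 = 2.649 g/cm³

2.65 g/cm³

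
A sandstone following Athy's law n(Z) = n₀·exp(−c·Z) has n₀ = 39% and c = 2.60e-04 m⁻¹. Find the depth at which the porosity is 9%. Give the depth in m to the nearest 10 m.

5640 m

Working in km (1 km = 1000 m; c in km⁻¹ = c in m⁻¹ × 1000):
Invert Athy's law: Z = ln(n₀/n) / c
Z = ln(0.39/0.09) / 0.26 = ln(4.333) / 0.26 = 1.4663 / 0.26 = 5.640 km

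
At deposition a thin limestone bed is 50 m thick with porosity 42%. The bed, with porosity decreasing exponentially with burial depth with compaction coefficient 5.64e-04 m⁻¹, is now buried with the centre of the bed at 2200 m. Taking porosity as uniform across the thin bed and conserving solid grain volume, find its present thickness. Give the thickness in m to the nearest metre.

33 m

Working in km (1 km = 1000 m; c in km⁻¹ = c in m⁻¹ × 1000):
Porosity at 2.2 km: n = 0.42·exp(−0.564×2.2) = 0.1214
Solid-volume conservation: h(1−n) = h₀(1−n₀) ⇒ h = h₀·(1−n₀)/(1−n)
h = 0.05 × (1 − 0.42)/(1 − 0.1214) = 0.05 × 0.6602 = 0.0330 km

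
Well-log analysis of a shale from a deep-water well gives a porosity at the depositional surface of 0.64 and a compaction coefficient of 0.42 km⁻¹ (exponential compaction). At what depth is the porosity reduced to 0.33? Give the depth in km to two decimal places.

1.58 km

Invert Athy's law: Z = ln(n₀/n) / k
Z = ln(0.64/0.33) / 0.42 = ln(1.939) / 0.42 = 0.6624 / 0.42 = 1.577 km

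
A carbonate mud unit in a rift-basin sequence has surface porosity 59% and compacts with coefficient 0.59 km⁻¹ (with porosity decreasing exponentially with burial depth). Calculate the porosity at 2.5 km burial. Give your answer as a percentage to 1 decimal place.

13.5%

phi = phi₀·exp(−k·d) = 0.59 × exp(−0.59 × 2.5) = 0.59 × exp(−1.475)
  = 0.59 × 0.2288 = 0.1350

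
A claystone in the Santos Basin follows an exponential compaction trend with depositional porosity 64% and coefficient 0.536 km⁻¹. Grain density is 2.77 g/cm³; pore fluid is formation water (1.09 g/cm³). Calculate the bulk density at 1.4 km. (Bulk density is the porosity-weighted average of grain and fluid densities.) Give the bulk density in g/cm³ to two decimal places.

2.26 g/cm³

Porosity at depth: φ = 0.64·exp(−0.536×1.4) = 0.64×0.4722 = 0.3022
Bulk density: ρ_b = (1−φ)ρ_g + φ·ρ_f = 0.6978×2.77 + 0.3022×1.09
       = 1.933 + 0.329 = 2.262 g/cm³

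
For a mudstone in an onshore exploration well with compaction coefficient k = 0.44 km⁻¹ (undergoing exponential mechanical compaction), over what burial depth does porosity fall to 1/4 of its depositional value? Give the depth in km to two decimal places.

φ/φ₀ = 1/4 ⇒ exp(−k·z) = 1/4 ⇒ z = ln(4) / k
z = 1.3863 / 0.44 = 3.151 km

3.15 km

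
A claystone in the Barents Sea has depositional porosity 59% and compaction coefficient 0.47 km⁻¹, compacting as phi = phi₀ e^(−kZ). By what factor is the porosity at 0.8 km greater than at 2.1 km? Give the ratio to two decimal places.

phi(Z₁)/phi(Z₂) = e^(−k·Z₁)/e^(−k·Z₂) = e^{k(Z₂−Z₁)}
= exp(0.47 × 1.3) = exp(0.611) = 1.8423

1.84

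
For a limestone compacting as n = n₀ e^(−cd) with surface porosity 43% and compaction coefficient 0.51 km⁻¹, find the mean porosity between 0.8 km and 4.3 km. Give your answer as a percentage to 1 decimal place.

⟨n⟩ = (1/(d₂−d₁)) ∫ n₀ e^(−cd) dd = n₀·(e^(−c·d₁) − e^(−c·d₂)) / (c·(d₂−d₁))
e^(−0.51×0.8) = 0.6650; e^(−0.51×4.3) = 0.1116
⟨n⟩ = 0.43 × (0.6650 − 0.1116) / (0.51 × 3.5) = 0.43 × 0.3100 = 0.1333

13.3%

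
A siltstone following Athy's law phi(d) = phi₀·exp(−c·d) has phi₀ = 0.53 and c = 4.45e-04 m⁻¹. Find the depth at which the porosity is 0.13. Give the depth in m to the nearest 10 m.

Working in km (1 km = 1000 m; c in km⁻¹ = c in m⁻¹ × 1000):
Invert Athy's law: d = ln(phi₀/phi) / c
d = ln(0.53/0.13) / 0.445 = ln(4.077) / 0.445 = 1.4053 / 0.445 = 3.158 km

3160 m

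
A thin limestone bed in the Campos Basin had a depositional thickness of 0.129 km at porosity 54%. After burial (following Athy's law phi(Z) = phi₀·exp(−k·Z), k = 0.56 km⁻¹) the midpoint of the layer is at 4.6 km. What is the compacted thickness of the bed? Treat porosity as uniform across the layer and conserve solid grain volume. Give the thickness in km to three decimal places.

Porosity at 4.6 km: phi = 0.54·exp(−0.56×4.6) = 0.0411
Solid-volume conservation: h(1−phi) = h₀(1−phi₀) ⇒ h = h₀·(1−phi₀)/(1−phi)
h = 0.129 × (1 − 0.54)/(1 − 0.0411) = 0.129 × 0.4797 = 0.0619 km

0.062 km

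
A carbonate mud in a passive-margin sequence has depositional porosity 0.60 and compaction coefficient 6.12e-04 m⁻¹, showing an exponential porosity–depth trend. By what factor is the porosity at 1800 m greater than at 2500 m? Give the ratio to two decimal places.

Working in km (1 km = 1000 m; β in km⁻¹ = β in m⁻¹ × 1000):
φ(Z₁)/φ(Z₂) = e^(−β·Z₁)/e^(−β·Z₂) = e^{β(Z₂−Z₁)}
= exp(0.612 × 0.7) = exp(0.4284) = 1.5348

1.53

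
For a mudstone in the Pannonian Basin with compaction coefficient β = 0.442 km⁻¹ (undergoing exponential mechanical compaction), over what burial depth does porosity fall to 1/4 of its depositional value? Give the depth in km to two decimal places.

n/n₀ = 1/4 ⇒ exp(−β·z) = 1/4 ⇒ z = ln(4) / β
z = 1.3863 / 0.442 = 3.136 km

3.14 km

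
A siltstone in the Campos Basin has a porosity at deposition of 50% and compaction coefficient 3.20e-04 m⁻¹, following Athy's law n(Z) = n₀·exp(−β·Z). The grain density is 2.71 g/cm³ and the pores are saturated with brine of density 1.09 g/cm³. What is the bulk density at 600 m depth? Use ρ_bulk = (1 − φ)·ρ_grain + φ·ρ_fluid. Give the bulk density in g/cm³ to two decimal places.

2.04 g/cm³

Working in km (1 km = 1000 m; β in km⁻¹ = β in m⁻¹ × 1000):
Porosity at depth: n = 0.5·exp(−0.32×0.6) = 0.5×0.8253 = 0.4127
Bulk density: ρ_b = (1−n)ρ_g + n·ρ_f = 0.5873×2.71 + 0.4127×1.09
       = 1.592 + 0.450 = 2.042 g/cm³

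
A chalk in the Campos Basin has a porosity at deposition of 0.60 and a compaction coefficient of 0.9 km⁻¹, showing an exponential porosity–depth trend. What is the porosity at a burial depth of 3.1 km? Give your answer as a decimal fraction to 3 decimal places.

phi = phi₀·exp(−k·z) = 0.6 × exp(−0.9 × 3.1) = 0.6 × exp(−2.79)
  = 0.6 × 0.0614 = 0.0369

0.037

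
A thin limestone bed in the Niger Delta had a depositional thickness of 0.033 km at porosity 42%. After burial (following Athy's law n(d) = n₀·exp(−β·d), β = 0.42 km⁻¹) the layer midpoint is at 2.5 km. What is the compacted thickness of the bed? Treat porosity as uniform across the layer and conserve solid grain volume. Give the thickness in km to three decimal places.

Porosity at 2.5 km: n = 0.42·exp(−0.42×2.5) = 0.1470
Solid-volume conservation: h(1−n) = h₀(1−n₀) ⇒ h = h₀·(1−n₀)/(1−n)
h = 0.033 × (1 − 0.42)/(1 − 0.1470) = 0.033 × 0.6799 = 0.0224 km

0.022 km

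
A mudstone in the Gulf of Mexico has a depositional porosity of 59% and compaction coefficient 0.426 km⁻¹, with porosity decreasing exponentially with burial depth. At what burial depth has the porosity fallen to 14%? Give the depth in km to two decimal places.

3.38 km

Invert Athy's law: z = ln(n₀/n) / k
z = ln(0.59/0.14) / 0.426 = ln(4.214) / 0.426 = 1.4385 / 0.426 = 3.377 km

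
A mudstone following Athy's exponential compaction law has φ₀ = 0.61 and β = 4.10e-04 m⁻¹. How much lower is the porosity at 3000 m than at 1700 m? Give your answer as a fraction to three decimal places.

0.126

Working in km (1 km = 1000 m; β in km⁻¹ = β in m⁻¹ × 1000):
φ(1.7) = 0.61·e^(−0.41×1.7) = 0.3038
φ(3) = 0.61·e^(−0.41×3) = 0.1783
Δφ = 0.3038 − 0.1783 = 0.1255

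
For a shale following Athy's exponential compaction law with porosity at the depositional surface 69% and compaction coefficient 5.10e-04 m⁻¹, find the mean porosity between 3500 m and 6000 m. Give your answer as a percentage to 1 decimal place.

Working in km (1 km = 1000 m; c in km⁻¹ = c in m⁻¹ × 1000):
⟨φ⟩ = (1/(z₂−z₁)) ∫ φ₀ e^(−cz) dz = φ₀·(e^(−c·z₁) − e^(−c·z₂)) / (c·(z₂−z₁))
e^(−0.51×3.5) = 0.1678; e^(−0.51×6) = 0.0469
⟨φ⟩ = 0.69 × (0.1678 − 0.0469) / (0.51 × 2.5) = 0.69 × 0.0948 = 0.0654

6.5%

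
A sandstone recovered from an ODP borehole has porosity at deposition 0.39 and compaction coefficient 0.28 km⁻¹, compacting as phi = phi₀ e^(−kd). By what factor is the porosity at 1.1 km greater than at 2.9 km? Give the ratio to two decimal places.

1.66

phi(d₁)/phi(d₂) = e^(−k·d₁)/e^(−k·d₂) = e^{k(d₂−d₁)}
= exp(0.28 × 1.8) = exp(0.504) = 1.6553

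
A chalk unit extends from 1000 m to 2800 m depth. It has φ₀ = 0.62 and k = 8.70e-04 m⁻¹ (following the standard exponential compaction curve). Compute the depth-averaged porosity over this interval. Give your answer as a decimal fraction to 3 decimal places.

Working in km (1 km = 1000 m; k in km⁻¹ = k in m⁻¹ × 1000):
⟨φ⟩ = (1/(z₂−z₁)) ∫ φ₀ e^(−kz) dz = φ₀·(e^(−k·z₁) − e^(−k·z₂)) / (k·(z₂−z₁))
e^(−0.87×1) = 0.4190; e^(−0.87×2.8) = 0.0875
⟨φ⟩ = 0.62 × (0.4190 − 0.0875) / (0.87 × 1.8) = 0.62 × 0.2116 = 0.1312

0.131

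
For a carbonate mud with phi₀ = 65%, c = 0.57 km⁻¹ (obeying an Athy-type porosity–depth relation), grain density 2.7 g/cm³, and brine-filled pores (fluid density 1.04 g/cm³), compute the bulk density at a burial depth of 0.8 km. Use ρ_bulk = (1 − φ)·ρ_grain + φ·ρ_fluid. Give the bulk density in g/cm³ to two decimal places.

Porosity at depth: phi = 0.65·exp(−0.57×0.8) = 0.65×0.6338 = 0.4120
Bulk density: ρ_b = (1−phi)ρ_g + phi·ρ_f = 0.5880×2.7 + 0.4120×1.04
       = 1.588 + 0.428 = 2.016 g/cm³

2.02 g/cm³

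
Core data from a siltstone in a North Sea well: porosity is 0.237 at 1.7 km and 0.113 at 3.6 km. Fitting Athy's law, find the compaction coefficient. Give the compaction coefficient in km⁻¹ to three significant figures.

0.390 km⁻¹

Athy: n(d) = n₀ e^(−kd) ⇒ n₁/n₂ = e^{k(d₂−d₁)} ⇒ k = ln(n₁/n₂)/(d₂−d₁)
k = ln(0.237/0.113) / (3.6 − 1.7) = ln(2.097) / 1.9 = 0.7407 / 1.9 = 0.3898 km⁻¹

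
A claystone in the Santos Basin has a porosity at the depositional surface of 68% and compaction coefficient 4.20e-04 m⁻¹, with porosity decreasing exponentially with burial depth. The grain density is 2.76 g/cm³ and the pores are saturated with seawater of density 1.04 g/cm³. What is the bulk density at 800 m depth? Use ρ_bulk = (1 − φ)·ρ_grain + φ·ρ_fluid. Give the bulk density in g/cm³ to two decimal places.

Working in km (1 km = 1000 m; β in km⁻¹ = β in m⁻¹ × 1000):
Porosity at depth: n = 0.68·exp(−0.42×0.8) = 0.68×0.7146 = 0.4859
Bulk density: ρ_b = (1−n)ρ_g + n·ρ_f = 0.5141×2.76 + 0.4859×1.04
       = 1.419 + 0.505 = 1.924 g/cm³

1.92 g/cm³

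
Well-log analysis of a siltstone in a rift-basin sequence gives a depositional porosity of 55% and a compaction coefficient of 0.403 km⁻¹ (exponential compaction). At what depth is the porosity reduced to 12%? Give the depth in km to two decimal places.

3.78 km

Invert Athy's law: d = ln(φ₀/φ) / c
d = ln(0.55/0.12) / 0.403 = ln(4.583) / 0.403 = 1.5224 / 0.403 = 3.778 km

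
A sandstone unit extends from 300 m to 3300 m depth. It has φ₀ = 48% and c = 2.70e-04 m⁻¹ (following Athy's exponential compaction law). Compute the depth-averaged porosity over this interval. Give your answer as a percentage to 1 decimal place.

30.3%

Working in km (1 km = 1000 m; c in km⁻¹ = c in m⁻¹ × 1000):
⟨φ⟩ = (1/(d₂−d₁)) ∫ φ₀ e^(−cd) dd = φ₀·(e^(−c·d₁) − e^(−c·d₂)) / (c·(d₂−d₁))
e^(−0.27×0.3) = 0.9222; e^(−0.27×3.3) = 0.4102
⟨φ⟩ = 0.48 × (0.9222 − 0.4102) / (0.27 × 3) = 0.48 × 0.6320 = 0.3034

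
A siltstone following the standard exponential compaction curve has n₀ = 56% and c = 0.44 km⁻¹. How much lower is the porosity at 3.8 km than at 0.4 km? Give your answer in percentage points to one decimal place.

n(0.4) = 0.56·e^(−0.44×0.4) = 0.4696
n(3.8) = 0.56·e^(−0.44×3.8) = 0.1052
Δn = 0.4696 − 0.1052 = 0.3644

36.4 percentage points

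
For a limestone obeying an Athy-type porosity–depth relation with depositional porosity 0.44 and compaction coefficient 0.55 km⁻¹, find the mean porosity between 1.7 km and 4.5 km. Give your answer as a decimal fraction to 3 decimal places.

⟨n⟩ = (1/(z₂−z₁)) ∫ n₀ e^(−kz) dz = n₀·(e^(−k·z₁) − e^(−k·z₂)) / (k·(z₂−z₁))
e^(−0.55×1.7) = 0.3926; e^(−0.55×4.5) = 0.0842
⟨n⟩ = 0.44 × (0.3926 − 0.0842) / (0.55 × 2.8) = 0.44 × 0.2003 = 0.0881

0.088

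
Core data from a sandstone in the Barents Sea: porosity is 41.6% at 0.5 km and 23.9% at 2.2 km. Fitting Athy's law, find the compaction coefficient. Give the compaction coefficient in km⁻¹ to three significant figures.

0.326 km⁻¹

Athy: φ(d) = φ₀ e^(−cd) ⇒ φ₁/φ₂ = e^{c(d₂−d₁)} ⇒ c = ln(φ₁/φ₂)/(d₂−d₁)
c = ln(0.416/0.239) / (2.2 − 0.5) = ln(1.741) / 1.7 = 0.5542 / 1.7 = 0.326 km⁻¹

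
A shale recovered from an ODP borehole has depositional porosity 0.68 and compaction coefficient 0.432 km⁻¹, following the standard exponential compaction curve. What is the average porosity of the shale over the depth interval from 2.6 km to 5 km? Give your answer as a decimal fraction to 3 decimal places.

⟨n⟩ = (1/(z₂−z₁)) ∫ n₀ e^(−βz) dz = n₀·(e^(−β·z₁) − e^(−β·z₂)) / (β·(z₂−z₁))
e^(−0.432×2.6) = 0.3252; e^(−0.432×5) = 0.1153
⟨n⟩ = 0.68 × (0.3252 − 0.1153) / (0.432 × 2.4) = 0.68 × 0.2025 = 0.1377

0.138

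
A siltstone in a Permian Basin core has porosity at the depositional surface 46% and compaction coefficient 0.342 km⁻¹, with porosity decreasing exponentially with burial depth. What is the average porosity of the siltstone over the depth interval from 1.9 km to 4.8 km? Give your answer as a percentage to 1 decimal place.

15.2%

⟨n⟩ = (1/(d₂−d₁)) ∫ n₀ e^(−βd) dd = n₀·(e^(−β·d₁) − e^(−β·d₂)) / (β·(d₂−d₁))
e^(−0.342×1.9) = 0.5222; e^(−0.342×4.8) = 0.1937
⟨n⟩ = 0.46 × (0.5222 − 0.1937) / (0.342 × 2.9) = 0.46 × 0.3312 = 0.1524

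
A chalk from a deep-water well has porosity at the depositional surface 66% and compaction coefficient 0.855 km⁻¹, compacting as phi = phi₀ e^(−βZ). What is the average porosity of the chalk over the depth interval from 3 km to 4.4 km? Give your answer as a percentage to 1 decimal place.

3.0%

⟨phi⟩ = (1/(Z₂−Z₁)) ∫ phi₀ e^(−βZ) dZ = phi₀·(e^(−β·Z₁) − e^(−β·Z₂)) / (β·(Z₂−Z₁))
e^(−0.855×3) = 0.0769; e^(−0.855×4.4) = 0.0232
⟨phi⟩ = 0.66 × (0.0769 − 0.0232) / (0.855 × 1.4) = 0.66 × 0.0448 = 0.0296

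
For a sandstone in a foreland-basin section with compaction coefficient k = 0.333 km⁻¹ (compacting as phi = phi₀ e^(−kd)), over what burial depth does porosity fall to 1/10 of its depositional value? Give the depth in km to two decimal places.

phi/phi₀ = 1/10 ⇒ exp(−k·d) = 1/10 ⇒ d = ln(10) / k
d = 2.3026 / 0.333 = 6.915 km

6.91 km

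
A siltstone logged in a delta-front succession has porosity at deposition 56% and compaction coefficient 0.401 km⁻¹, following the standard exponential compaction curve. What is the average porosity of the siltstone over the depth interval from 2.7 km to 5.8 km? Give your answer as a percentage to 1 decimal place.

10.9%

⟨phi⟩ = (1/(d₂−d₁)) ∫ phi₀ e^(−kd) dd = phi₀·(e^(−k·d₁) − e^(−k·d₂)) / (k·(d₂−d₁))
e^(−0.401×2.7) = 0.3387; e^(−0.401×5.8) = 0.0977
⟨phi⟩ = 0.56 × (0.3387 − 0.0977) / (0.401 × 3.1) = 0.56 × 0.1938 = 0.1086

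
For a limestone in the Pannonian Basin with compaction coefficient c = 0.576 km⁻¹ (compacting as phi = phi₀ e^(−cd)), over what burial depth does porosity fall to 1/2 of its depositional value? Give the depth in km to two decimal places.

phi/phi₀ = 1/2 ⇒ exp(−c·d) = 1/2 ⇒ d = ln(2) / c
d = 0.6931 / 0.576 = 1.203 km

1.20 km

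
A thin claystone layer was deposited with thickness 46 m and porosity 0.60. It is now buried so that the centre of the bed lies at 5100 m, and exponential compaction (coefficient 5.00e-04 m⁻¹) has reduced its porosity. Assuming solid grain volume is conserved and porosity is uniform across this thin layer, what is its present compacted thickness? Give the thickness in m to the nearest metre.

19 m

Working in km (1 km = 1000 m; β in km⁻¹ = β in m⁻¹ × 1000):
Porosity at 5.1 km: φ = 0.6·exp(−0.5×5.1) = 0.0468
Solid-volume conservation: h(1−φ) = h₀(1−φ₀) ⇒ h = h₀·(1−φ₀)/(1−φ)
h = 0.046 × (1 − 0.6)/(1 − 0.0468) = 0.046 × 0.4197 = 0.0193 km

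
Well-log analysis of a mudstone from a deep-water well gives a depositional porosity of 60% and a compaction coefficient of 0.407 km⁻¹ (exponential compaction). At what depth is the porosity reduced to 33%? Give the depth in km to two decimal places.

Invert Athy's law: d = ln(n₀/n) / k
d = ln(0.6/0.33) / 0.407 = ln(1.818) / 0.407 = 0.5978 / 0.407 = 1.469 km

1.47 km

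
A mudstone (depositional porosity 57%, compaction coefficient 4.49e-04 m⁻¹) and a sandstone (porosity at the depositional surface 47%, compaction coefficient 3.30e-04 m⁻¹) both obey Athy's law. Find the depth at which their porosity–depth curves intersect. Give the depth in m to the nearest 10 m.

Working in km (1 km = 1000 m; β in km⁻¹ = β in m⁻¹ × 1000):
Set n₀ₐ e^(−βₐZ) = n₀ᵦ e^(−βᵦZ) ⇒ ln(n₀ₐ/n₀ᵦ) = (βₐ − βᵦ)·Z
Z = ln(0.57/0.47) / (0.449 − 0.33) = 0.1929 / 0.119 = 1.621 km

1620 m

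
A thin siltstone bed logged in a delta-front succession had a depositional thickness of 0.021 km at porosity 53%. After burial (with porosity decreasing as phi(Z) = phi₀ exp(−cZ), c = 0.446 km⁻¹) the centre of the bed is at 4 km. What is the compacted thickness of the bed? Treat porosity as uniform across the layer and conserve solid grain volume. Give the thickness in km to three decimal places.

Porosity at 4 km: phi = 0.53·exp(−0.446×4) = 0.0890
Solid-volume conservation: h(1−phi) = h₀(1−phi₀) ⇒ h = h₀·(1−phi₀)/(1−phi)
h = 0.021 × (1 − 0.53)/(1 − 0.0890) = 0.021 × 0.5159 = 0.0108 km

0.011 km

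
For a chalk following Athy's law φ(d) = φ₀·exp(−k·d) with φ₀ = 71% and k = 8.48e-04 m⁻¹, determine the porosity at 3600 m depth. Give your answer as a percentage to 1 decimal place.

3.4%

Working in km (1 km = 1000 m; k in km⁻¹ = k in m⁻¹ × 1000):
φ = φ₀·exp(−k·d) = 0.71 × exp(−0.848 × 3.6) = 0.71 × exp(−3.053)
  = 0.71 × 0.0472 = 0.0335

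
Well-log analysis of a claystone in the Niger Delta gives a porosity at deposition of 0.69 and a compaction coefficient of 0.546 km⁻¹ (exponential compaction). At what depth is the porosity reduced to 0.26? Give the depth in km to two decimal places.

1.79 km

Invert Athy's law: Z = ln(φ₀/φ) / c
Z = ln(0.69/0.26) / 0.546 = ln(2.654) / 0.546 = 0.9760 / 0.546 = 1.788 km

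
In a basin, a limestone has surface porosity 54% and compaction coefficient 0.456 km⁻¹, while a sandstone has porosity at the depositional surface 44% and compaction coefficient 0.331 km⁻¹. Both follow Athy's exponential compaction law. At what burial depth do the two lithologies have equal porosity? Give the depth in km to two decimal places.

1.64 km

Set phi₀ₐ e^(−βₐd) = phi₀ᵦ e^(−βᵦd) ⇒ ln(phi₀ₐ/phi₀ᵦ) = (βₐ − βᵦ)·d
d = ln(0.54/0.44) / (0.456 − 0.331) = 0.2048 / 0.125 = 1.638 km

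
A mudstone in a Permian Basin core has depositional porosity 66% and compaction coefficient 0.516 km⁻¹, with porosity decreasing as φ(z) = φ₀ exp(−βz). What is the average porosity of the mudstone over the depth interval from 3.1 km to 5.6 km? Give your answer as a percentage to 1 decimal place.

⟨φ⟩ = (1/(z₂−z₁)) ∫ φ₀ e^(−βz) dz = φ₀·(e^(−β·z₁) − e^(−β·z₂)) / (β·(z₂−z₁))
e^(−0.516×3.1) = 0.2020; e^(−0.516×5.6) = 0.0556
⟨φ⟩ = 0.66 × (0.2020 − 0.0556) / (0.516 × 2.5) = 0.66 × 0.1135 = 0.0749

7.5%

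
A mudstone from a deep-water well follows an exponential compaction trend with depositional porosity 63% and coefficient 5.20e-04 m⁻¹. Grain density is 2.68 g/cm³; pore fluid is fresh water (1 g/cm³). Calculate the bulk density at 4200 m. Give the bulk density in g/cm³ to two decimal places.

2.56 g/cm³

Working in km (1 km = 1000 m; k in km⁻¹ = k in m⁻¹ × 1000):
Porosity at depth: phi = 0.63·exp(−0.52×4.2) = 0.63×0.1126 = 0.0709
Bulk density: ρ_b = (1−phi)ρ_g + phi·ρ_f = 0.9291×2.68 + 0.0709×1
       = 2.490 + 0.071 = 2.561 g/cm³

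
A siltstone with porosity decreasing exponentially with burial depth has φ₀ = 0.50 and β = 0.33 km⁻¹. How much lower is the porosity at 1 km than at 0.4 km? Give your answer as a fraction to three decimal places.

φ(0.4) = 0.5·e^(−0.33×0.4) = 0.4382
φ(1) = 0.5·e^(−0.33×1) = 0.3595
Δφ = 0.4382 − 0.3595 = 0.0787

0.079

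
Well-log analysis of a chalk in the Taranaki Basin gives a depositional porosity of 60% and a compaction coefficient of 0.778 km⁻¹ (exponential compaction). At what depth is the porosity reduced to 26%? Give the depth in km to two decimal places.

Invert Athy's law: d = ln(φ₀/φ) / β
d = ln(0.6/0.26) / 0.778 = ln(2.308) / 0.778 = 0.8362 / 0.778 = 1.075 km

1.07 km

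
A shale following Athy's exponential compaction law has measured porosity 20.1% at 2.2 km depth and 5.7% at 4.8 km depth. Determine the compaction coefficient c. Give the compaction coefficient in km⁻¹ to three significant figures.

Athy: φ(z) = φ₀ e^(−cz) ⇒ φ₁/φ₂ = e^{c(z₂−z₁)} ⇒ c = ln(φ₁/φ₂)/(z₂−z₁)
c = ln(0.201/0.057) / (4.8 − 2.2) = ln(3.526) / 2.6 = 1.2603 / 2.6 = 0.4847 km⁻¹

0.485 km⁻¹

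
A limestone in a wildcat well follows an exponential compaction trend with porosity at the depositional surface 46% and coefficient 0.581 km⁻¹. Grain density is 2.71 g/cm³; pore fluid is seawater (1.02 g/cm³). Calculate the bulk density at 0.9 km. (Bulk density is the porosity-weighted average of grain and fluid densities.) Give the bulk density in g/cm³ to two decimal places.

Porosity at depth: phi = 0.46·exp(−0.581×0.9) = 0.46×0.5928 = 0.2727
Bulk density: ρ_b = (1−phi)ρ_g + phi·ρ_f = 0.7273×2.71 + 0.2727×1.02
       = 1.971 + 0.278 = 2.249 g/cm³

2.25 g/cm³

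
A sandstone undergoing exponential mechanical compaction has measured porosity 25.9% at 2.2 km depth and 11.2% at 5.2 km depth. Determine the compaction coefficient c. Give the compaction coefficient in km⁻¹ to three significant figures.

Athy: φ(d) = φ₀ e^(−cd) ⇒ φ₁/φ₂ = e^{c(d₂−d₁)} ⇒ c = ln(φ₁/φ₂)/(d₂−d₁)
c = ln(0.259/0.112) / (5.2 − 2.2) = ln(2.312) / 3 = 0.8383 / 3 = 0.2794 km⁻¹

0.279 km⁻¹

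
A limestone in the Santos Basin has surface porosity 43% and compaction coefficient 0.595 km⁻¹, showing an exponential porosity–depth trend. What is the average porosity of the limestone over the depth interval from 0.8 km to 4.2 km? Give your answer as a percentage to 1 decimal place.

11.5%

⟨phi⟩ = (1/(d₂−d₁)) ∫ phi₀ e^(−βd) dd = phi₀·(e^(−β·d₁) − e^(−β·d₂)) / (β·(d₂−d₁))
e^(−0.595×0.8) = 0.6213; e^(−0.595×4.2) = 0.0822
⟨phi⟩ = 0.43 × (0.6213 − 0.0822) / (0.595 × 3.4) = 0.43 × 0.2665 = 0.1146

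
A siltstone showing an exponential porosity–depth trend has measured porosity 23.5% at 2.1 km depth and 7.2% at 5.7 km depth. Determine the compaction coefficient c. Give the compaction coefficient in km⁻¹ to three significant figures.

Athy: phi(z) = phi₀ e^(−cz) ⇒ phi₁/phi₂ = e^{c(z₂−z₁)} ⇒ c = ln(phi₁/phi₂)/(z₂−z₁)
c = ln(0.235/0.072) / (5.7 − 2.1) = ln(3.264) / 3.6 = 1.1829 / 3.6 = 0.3286 km⁻¹

0.329 km⁻¹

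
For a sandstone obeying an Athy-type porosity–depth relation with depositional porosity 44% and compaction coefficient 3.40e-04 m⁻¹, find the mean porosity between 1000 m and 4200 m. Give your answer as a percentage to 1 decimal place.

Working in km (1 km = 1000 m; c in km⁻¹ = c in m⁻¹ × 1000):
⟨phi⟩ = (1/(z₂−z₁)) ∫ phi₀ e^(−cz) dz = phi₀·(e^(−c·z₁) − e^(−c·z₂)) / (c·(z₂−z₁))
e^(−0.34×1) = 0.7118; e^(−0.34×4.2) = 0.2398
⟨phi⟩ = 0.44 × (0.7118 − 0.2398) / (0.34 × 3.2) = 0.44 × 0.4338 = 0.1909

19.1%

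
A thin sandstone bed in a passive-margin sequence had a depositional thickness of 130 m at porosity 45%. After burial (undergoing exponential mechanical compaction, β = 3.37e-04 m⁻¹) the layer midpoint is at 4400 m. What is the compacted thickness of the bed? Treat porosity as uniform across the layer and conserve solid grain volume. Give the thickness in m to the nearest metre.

80 m

Working in km (1 km = 1000 m; β in km⁻¹ = β in m⁻¹ × 1000):
Porosity at 4.4 km: phi = 0.45·exp(−0.337×4.4) = 0.1022
Solid-volume conservation: h(1−phi) = h₀(1−phi₀) ⇒ h = h₀·(1−phi₀)/(1−phi)
h = 0.13 × (1 − 0.45)/(1 − 0.1022) = 0.13 × 0.6126 = 0.0796 km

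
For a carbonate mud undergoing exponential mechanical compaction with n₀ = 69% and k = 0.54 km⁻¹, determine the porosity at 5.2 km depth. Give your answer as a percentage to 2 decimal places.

n = n₀·exp(−k·d) = 0.69 × exp(−0.54 × 5.2) = 0.69 × exp(−2.808)
  = 0.69 × 0.0603 = 0.0416

4.16%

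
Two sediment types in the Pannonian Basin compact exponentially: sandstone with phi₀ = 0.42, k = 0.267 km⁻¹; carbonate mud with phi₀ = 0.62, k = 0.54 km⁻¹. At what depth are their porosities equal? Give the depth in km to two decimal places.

Set phi₀ₐ e^(−kₐz) = phi₀ᵦ e^(−kᵦz) ⇒ ln(phi₀ₐ/phi₀ᵦ) = (kₐ − kᵦ)·z
z = ln(0.42/0.62) / (0.267 − 0.54) = -0.3895 / -0.273 = 1.427 km

1.43 km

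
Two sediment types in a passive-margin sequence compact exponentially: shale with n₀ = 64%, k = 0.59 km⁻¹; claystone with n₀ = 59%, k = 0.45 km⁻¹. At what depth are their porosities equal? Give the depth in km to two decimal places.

Set n₀ₐ e^(−kₐz) = n₀ᵦ e^(−kᵦz) ⇒ ln(n₀ₐ/n₀ᵦ) = (kₐ − kᵦ)·z
z = ln(0.64/0.59) / (0.59 − 0.45) = 0.0813 / 0.14 = 0.581 km

0.58 km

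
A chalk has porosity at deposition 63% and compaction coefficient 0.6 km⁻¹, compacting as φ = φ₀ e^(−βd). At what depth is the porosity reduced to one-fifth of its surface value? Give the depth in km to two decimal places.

φ/φ₀ = 1/5 ⇒ exp(−β·d) = 1/5 ⇒ d = ln(5) / β
d = 1.6094 / 0.6 = 2.682 km

2.68 km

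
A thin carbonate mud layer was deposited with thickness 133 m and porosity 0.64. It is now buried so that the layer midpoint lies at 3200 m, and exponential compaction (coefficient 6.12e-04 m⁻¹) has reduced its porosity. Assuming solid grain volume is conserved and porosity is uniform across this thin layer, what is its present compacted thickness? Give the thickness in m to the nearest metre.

Working in km (1 km = 1000 m; β in km⁻¹ = β in m⁻¹ × 1000):
Porosity at 3.2 km: n = 0.64·exp(−0.612×3.2) = 0.0903
Solid-volume conservation: h(1−n) = h₀(1−n₀) ⇒ h = h₀·(1−n₀)/(1−n)
h = 0.133 × (1 − 0.64)/(1 − 0.0903) = 0.133 × 0.3957 = 0.0526 km

53 m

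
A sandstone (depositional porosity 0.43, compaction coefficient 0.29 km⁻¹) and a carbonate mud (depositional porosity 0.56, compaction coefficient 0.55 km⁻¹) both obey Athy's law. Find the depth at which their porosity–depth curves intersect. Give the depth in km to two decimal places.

Set n₀ₐ e^(−kₐz) = n₀ᵦ e^(−kᵦz) ⇒ ln(n₀ₐ/n₀ᵦ) = (kₐ − kᵦ)·z
z = ln(0.43/0.56) / (0.29 − 0.55) = -0.2642 / -0.26 = 1.016 km

1.02 km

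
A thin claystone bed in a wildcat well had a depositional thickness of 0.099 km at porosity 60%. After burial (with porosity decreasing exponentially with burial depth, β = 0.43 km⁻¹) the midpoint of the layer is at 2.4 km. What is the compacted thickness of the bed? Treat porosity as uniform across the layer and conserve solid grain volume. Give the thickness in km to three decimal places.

0.050 km

Porosity at 2.4 km: phi = 0.6·exp(−0.43×2.4) = 0.2138
Solid-volume conservation: h(1−phi) = h₀(1−phi₀) ⇒ h = h₀·(1−phi₀)/(1−phi)
h = 0.099 × (1 − 0.6)/(1 − 0.2138) = 0.099 × 0.5088 = 0.0504 km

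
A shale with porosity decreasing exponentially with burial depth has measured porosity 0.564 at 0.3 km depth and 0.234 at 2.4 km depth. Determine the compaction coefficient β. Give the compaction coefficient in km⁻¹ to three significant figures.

0.419 km⁻¹

Athy: n(d) = n₀ e^(−βd) ⇒ n₁/n₂ = e^{β(d₂−d₁)} ⇒ β = ln(n₁/n₂)/(d₂−d₁)
β = ln(0.564/0.234) / (2.4 − 0.3) = ln(2.41) / 2.1 = 0.8797 / 2.1 = 0.4189 km⁻¹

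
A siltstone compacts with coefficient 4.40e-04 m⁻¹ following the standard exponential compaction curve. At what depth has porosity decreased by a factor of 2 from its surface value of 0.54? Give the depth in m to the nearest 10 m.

1580 m

Working in km (1 km = 1000 m; β in km⁻¹ = β in m⁻¹ × 1000):
phi/phi₀ = 1/2 ⇒ exp(−β·Z) = 1/2 ⇒ Z = ln(2) / β
Z = 0.6931 / 0.44 = 1.575 km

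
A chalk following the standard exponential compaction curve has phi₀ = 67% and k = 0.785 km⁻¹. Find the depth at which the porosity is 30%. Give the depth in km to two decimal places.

Invert Athy's law: d = ln(phi₀/phi) / k
d = ln(0.67/0.3) / 0.785 = ln(2.233) / 0.785 = 0.8035 / 0.785 = 1.024 km

1.02 km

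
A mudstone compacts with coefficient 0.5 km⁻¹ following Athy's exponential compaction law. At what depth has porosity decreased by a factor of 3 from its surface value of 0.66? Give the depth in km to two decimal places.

φ/φ₀ = 1/3 ⇒ exp(−k·Z) = 1/3 ⇒ Z = ln(3) / k
Z = 1.0986 / 0.5 = 2.197 km

2.20 km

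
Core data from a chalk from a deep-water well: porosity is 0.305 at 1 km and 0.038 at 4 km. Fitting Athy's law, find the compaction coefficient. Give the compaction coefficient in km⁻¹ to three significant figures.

0.694 km⁻¹

Athy: n(d) = n₀ e^(−βd) ⇒ n₁/n₂ = e^{β(d₂−d₁)} ⇒ β = ln(n₁/n₂)/(d₂−d₁)
β = ln(0.305/0.038) / (4 − 1) = ln(8.026) / 3 = 2.0827 / 3 = 0.6942 km⁻¹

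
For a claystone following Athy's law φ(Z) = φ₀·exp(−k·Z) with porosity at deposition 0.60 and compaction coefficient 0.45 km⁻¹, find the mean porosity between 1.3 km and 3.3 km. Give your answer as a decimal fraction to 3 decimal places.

0.220

⟨φ⟩ = (1/(Z₂−Z₁)) ∫ φ₀ e^(−kZ) dZ = φ₀·(e^(−k·Z₁) − e^(−k·Z₂)) / (k·(Z₂−Z₁))
e^(−0.45×1.3) = 0.5571; e^(−0.45×3.3) = 0.2265
⟨φ⟩ = 0.6 × (0.5571 − 0.2265) / (0.45 × 2) = 0.6 × 0.3673 = 0.2204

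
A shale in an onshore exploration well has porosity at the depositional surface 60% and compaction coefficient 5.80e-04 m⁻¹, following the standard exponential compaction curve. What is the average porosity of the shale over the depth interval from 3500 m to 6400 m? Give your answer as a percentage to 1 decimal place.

Working in km (1 km = 1000 m; k in km⁻¹ = k in m⁻¹ × 1000):
⟨n⟩ = (1/(d₂−d₁)) ∫ n₀ e^(−kd) dd = n₀·(e^(−k·d₁) − e^(−k·d₂)) / (k·(d₂−d₁))
e^(−0.58×3.5) = 0.1313; e^(−0.58×6.4) = 0.0244
⟨n⟩ = 0.6 × (0.1313 − 0.0244) / (0.58 × 2.9) = 0.6 × 0.0636 = 0.0381

3.8%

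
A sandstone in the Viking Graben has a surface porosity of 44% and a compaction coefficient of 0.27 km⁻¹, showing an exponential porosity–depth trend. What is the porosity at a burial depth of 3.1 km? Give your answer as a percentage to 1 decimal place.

19.1%

φ = φ₀·exp(−c·d) = 0.44 × exp(−0.27 × 3.1) = 0.44 × exp(−0.837)
  = 0.44 × 0.4330 = 0.1905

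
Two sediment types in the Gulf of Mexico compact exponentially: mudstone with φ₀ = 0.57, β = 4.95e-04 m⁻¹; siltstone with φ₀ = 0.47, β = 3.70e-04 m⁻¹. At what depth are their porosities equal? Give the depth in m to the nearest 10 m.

Working in km (1 km = 1000 m; β in km⁻¹ = β in m⁻¹ × 1000):
Set φ₀ₐ e^(−βₐZ) = φ₀ᵦ e^(−βᵦZ) ⇒ ln(φ₀ₐ/φ₀ᵦ) = (βₐ − βᵦ)·Z
Z = ln(0.57/0.47) / (0.495 − 0.37) = 0.1929 / 0.125 = 1.543 km

1540 m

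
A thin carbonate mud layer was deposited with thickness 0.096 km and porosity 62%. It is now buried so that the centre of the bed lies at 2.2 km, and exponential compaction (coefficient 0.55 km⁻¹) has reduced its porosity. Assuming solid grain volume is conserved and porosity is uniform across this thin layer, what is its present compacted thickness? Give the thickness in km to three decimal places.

0.045 km

Porosity at 2.2 km: φ = 0.62·exp(−0.55×2.2) = 0.1849
Solid-volume conservation: h(1−φ) = h₀(1−φ₀) ⇒ h = h₀·(1−φ₀)/(1−φ)
h = 0.096 × (1 − 0.62)/(1 − 0.1849) = 0.096 × 0.4662 = 0.0448 km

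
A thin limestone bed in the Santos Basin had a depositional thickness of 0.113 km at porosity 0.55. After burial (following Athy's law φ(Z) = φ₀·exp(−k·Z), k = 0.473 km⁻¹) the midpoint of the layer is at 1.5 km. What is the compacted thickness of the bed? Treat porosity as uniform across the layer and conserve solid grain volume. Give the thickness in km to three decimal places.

Porosity at 1.5 km: φ = 0.55·exp(−0.473×1.5) = 0.2705
Solid-volume conservation: h(1−φ) = h₀(1−φ₀) ⇒ h = h₀·(1−φ₀)/(1−φ)
h = 0.113 × (1 − 0.55)/(1 − 0.2705) = 0.113 × 0.6169 = 0.0697 km

0.070 km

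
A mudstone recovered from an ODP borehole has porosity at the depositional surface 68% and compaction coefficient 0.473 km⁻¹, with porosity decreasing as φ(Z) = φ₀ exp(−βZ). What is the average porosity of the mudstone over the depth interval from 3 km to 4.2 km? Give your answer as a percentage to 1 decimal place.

⟨φ⟩ = (1/(Z₂−Z₁)) ∫ φ₀ e^(−βZ) dZ = φ₀·(e^(−β·Z₁) − e^(−β·Z₂)) / (β·(Z₂−Z₁))
e^(−0.473×3) = 0.2420; e^(−0.473×4.2) = 0.1372
⟨φ⟩ = 0.68 × (0.2420 − 0.1372) / (0.473 × 1.2) = 0.68 × 0.1846 = 0.1255

12.6%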